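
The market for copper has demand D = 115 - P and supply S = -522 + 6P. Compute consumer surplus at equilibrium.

Consumer surplus = 288

Equilibrium: 115 - P = -522 + 6P gives P* = 91, Q* = 24.
Demand choke price (D = 0): P = 115.
CS = ½(115 − 91)(24) = 288.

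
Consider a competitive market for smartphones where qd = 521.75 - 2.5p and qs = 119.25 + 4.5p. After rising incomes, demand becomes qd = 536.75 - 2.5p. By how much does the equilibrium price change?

Δp = 15/7

Original equilibrium: p* = 57.5, q* = 378.
New equilibrium: 536.75 - 2.5p = 119.25 + 4.5p, so 417.5 = 7p and p' = 835/14; q' = 536.75 − 2.5(835/14) = 5427/14.
Change in price: 835/14 − 57.5 = 15/7.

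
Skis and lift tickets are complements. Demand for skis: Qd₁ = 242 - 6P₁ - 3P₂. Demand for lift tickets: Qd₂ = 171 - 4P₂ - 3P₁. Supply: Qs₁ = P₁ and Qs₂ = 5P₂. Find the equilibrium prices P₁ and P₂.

P₁ = 185/6, P₂ = 157/18

Market 1: 242 - 6P₁ - 3P₂ = P₁ → 7P₁ + 3P₂ = 242.
Market 2: 9P₂ + 3P₁ = 171.
Eliminating P₂: 9×(1) − 3×(2) gives 54P₁ = 1665, so P₁ = 185/6.
Back-substitute into (2): P₂ = (171 − 3×185/6) / 9 = 157/18.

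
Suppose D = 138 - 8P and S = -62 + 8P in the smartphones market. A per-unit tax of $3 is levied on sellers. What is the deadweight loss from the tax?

Deadweight loss = 18

Pre-tax equilibrium: P* = 12.5, Q* = 38.
Tax on sellers shifts supply to S = -62 + 8(P − 3) = -86 + 8P.
138 - 8P = -86 + 8P gives buyer price Pb = 14; sellers receive Ps = 14 − 3 = 11.
New quantity: Q = 138 − 8(14) = 26.
DWL = ½ × 3 × (38 − 26) = 18.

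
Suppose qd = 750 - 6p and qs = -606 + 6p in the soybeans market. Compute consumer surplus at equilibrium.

Equilibrium: 750 - 6p = -606 + 6p gives p* = 113, q* = 72.
Demand choke price (qd = 0): p = 125.
CS = ½(125 − 113)(72) = 432.

Consumer surplus = 432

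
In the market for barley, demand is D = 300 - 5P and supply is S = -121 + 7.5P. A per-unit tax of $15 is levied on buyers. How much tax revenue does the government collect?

Pre-tax equilibrium: P* = 33.68, Q* = 131.6.
Tax on buyers shifts demand to D = 300 − 5(P + 15) = 225 - 5P.
225 - 5P = -121 + 7.5P gives seller price Ps = 27.68; buyers pay Pb = 27.68 + 15 = 42.68.
New quantity: Q = 300 − 5(42.68) = 86.6.
Revenue = 15 × 86.6 = 1299.

Tax revenue = 1299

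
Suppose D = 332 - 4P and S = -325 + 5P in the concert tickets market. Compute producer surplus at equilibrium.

Producer surplus = 160

Equilibrium: 332 - 4P = -325 + 5P gives P* = 73, Q* = 40.
Supply starts at P = 65 (where S = 0).
PS = ½(73 − 65)(40) = 160.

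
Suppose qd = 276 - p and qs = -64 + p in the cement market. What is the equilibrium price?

Set qd = qs: 276 - p = -64 + p.
340 = 2p, so p* = 170.
q* = 276 − 1(170) = 106.

p* = 170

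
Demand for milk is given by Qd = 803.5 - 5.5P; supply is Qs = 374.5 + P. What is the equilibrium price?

P* = 66

Set Qd = Qs: 803.5 - 5.5P = 374.5 + P.
429 = 6.5P, so P* = 66.
Q* = 803.5 − 5.5(66) = 440.5.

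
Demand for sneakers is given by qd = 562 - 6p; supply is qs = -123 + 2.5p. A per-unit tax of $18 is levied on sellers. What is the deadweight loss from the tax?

Deadweight loss = 4860/17

Pre-tax equilibrium: p* = 1370/17, q* = 1334/17.
Tax on sellers shifts supply to qs = -123 + 2.5(p − 18) = -168 + 2.5p.
562 - 6p = -168 + 2.5p gives buyer price pb = 1460/17; sellers receive ps = 1460/17 − 18 = 1154/17.
New quantity: q = 562 − 6(1460/17) = 794/17.
DWL = ½ × 18 × (1334/17 − 794/17) = 4860/17.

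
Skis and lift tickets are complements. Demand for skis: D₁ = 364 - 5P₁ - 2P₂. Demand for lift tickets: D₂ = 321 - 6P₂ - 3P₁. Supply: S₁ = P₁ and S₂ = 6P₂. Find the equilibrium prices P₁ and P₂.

Market 1: 364 - 5P₁ - 2P₂ = P₁ → 6P₁ + 2P₂ = 364.
Market 2: 12P₂ + 3P₁ = 321.
Eliminating P₂: 12×(1) − 2×(2) gives 66P₁ = 3726, so P₁ = 621/11.
Back-substitute into (2): P₂ = (321 − 3×621/11) / 12 = 139/11.

P₁ = 621/11, P₂ = 139/11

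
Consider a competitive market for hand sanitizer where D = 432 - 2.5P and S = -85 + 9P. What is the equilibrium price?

Set D = S: 432 - 2.5P = -85 + 9P.
517 = 11.5P, so P* = 1034/23.
Q* = 432 − 2.5(1034/23) = 7351/23.

P* = 1034/23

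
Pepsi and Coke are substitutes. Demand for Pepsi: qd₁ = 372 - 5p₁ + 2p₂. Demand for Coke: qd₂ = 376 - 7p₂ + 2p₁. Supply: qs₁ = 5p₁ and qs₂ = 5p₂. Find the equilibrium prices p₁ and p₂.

Market 1: 372 - 5p₁ + 2p₂ = 5p₁ → 10p₁ - 2p₂ = 372.
Market 2: 12p₂ - 2p₁ = 376.
Eliminating p₂: 12×(1) + 2×(2) gives 116p₁ = 5216, so p₁ = 1304/29.
Back-substitute into (2): p₂ = (376 + 2×1304/29) / 12 = 1126/29.

p₁ = 1304/29, p₂ = 1126/29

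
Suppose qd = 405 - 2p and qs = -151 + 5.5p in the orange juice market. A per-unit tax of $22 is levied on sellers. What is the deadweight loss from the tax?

Deadweight loss = 5324/15

Pre-tax equilibrium: p* = 1112/15, q* = 3851/15.
Tax on sellers shifts supply to qs = -151 + 5.5(p − 22) = -272 + 5.5p.
405 - 2p = -272 + 5.5p gives buyer price pb = 1354/15; sellers receive ps = 1354/15 − 22 = 1024/15.
New quantity: q = 405 − 2(1354/15) = 3367/15.
DWL = ½ × 22 × (3851/15 − 3367/15) = 5324/15.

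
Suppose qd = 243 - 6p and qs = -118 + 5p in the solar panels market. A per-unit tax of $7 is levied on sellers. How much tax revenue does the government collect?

Tax revenue = 189

Pre-tax equilibrium: p* = 361/11, q* = 507/11.
Tax on sellers shifts supply to qs = -118 + 5(p − 7) = -153 + 5p.
243 - 6p = -153 + 5p gives buyer price pb = 36; sellers receive ps = 36 − 7 = 29.
New quantity: q = 243 − 6(36) = 27.
Revenue = 7 × 27 = 189.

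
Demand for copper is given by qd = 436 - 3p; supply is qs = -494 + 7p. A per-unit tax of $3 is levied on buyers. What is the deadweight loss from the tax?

Pre-tax equilibrium: p* = 93, q* = 157.
Tax on buyers shifts demand to qd = 436 − 3(p + 3) = 427 - 3p.
427 - 3p = -494 + 7p gives seller price ps = 92.1; buyers pay pb = 92.1 + 3 = 95.1.
New quantity: q = 436 − 3(95.1) = 150.7.
DWL = ½ × 3 × (157 − 150.7) = 9.45.

Deadweight loss = 9.45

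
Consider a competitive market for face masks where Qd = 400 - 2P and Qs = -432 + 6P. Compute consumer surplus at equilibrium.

Equilibrium: 400 - 2P = -432 + 6P gives P* = 104, Q* = 192.
Demand choke price (Qd = 0): P = 200.
CS = ½(200 − 104)(192) = 9216.

Consumer surplus = 9216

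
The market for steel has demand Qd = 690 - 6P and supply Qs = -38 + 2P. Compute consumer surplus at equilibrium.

Equilibrium: 690 - 6P = -38 + 2P gives P* = 91, Q* = 144.
Demand choke price (Qd = 0): P = 115.
CS = ½(115 − 91)(144) = 1728.

Consumer surplus = 1728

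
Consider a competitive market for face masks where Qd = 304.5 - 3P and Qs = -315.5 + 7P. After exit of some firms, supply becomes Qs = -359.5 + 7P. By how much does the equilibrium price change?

ΔP = 4.4

Original equilibrium: P* = 62, Q* = 118.5.
New equilibrium: 304.5 - 3P = -359.5 + 7P, so 664 = 10P and P' = 66.4; Q' = 304.5 − 3(66.4) = 105.3.
Change in price: 66.4 − 62 = 4.4.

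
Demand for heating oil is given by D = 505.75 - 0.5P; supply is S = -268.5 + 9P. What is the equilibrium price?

Set D = S: 505.75 - 0.5P = -268.5 + 9P.
774.25 = 9.5P, so P* = 81.5.
Q* = 505.75 − 0.5(81.5) = 465.

P* = 81.5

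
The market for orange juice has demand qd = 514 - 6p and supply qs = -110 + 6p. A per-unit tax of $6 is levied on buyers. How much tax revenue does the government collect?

Tax revenue = 1104

Pre-tax equilibrium: p* = 52, q* = 202.
Tax on buyers shifts demand to qd = 514 − 6(p + 6) = 478 - 6p.
478 - 6p = -110 + 6p gives seller price ps = 49; buyers pay pb = 49 + 6 = 55.
New quantity: q = 514 − 6(55) = 184.
Revenue = 6 × 184 = 1104.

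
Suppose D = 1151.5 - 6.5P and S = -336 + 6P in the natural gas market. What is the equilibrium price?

Set D = S: 1151.5 - 6.5P = -336 + 6P.
1487.5 = 12.5P, so P* = 119.
Q* = 1151.5 − 6.5(119) = 378.

P* = 119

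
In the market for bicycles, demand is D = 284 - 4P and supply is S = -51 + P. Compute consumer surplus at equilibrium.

Consumer surplus = 32

Equilibrium: 284 - 4P = -51 + P gives P* = 67, Q* = 16.
Demand choke price (D = 0): P = 71.
CS = ½(71 − 67)(16) = 32.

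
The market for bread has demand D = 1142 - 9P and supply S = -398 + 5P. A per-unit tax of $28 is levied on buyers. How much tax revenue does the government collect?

Tax revenue = 1736

Pre-tax equilibrium: P* = 110, Q* = 152.
Tax on buyers shifts demand to D = 1142 − 9(P + 28) = 890 - 9P.
890 - 9P = -398 + 5P gives seller price Ps = 92; buyers pay Pb = 92 + 28 = 120.
New quantity: Q = 1142 − 9(120) = 62.
Revenue = 28 × 62 = 1736.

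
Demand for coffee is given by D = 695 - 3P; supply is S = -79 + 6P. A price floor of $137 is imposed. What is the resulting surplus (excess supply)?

Equilibrium price would be P* = 86, so the floor at 137 binds.
At P = 137: D = 284, S = 743.
Surplus = 743 − 284 = 459.

Surplus = 459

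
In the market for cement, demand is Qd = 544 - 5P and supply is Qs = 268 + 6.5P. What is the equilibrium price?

P* = 24

Set Qd = Qs: 544 - 5P = 268 + 6.5P.
276 = 11.5P, so P* = 24.
Q* = 544 − 5(24) = 424.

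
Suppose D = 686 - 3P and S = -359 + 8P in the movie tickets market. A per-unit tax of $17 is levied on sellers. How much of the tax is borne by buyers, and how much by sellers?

Pre-tax equilibrium: P* = 95, Q* = 401.
Tax on sellers shifts supply to S = -359 + 8(P − 17) = -495 + 8P.
686 - 3P = -495 + 8P gives buyer price Pb = 1181/11; sellers receive Ps = 1181/11 − 17 = 994/11.
New quantity: Q = 686 − 3(1181/11) = 4003/11.
Buyer burden = 1181/11 − 95 = 136/11; seller burden = 95 − 994/11 = 51/11.

Buyers bear 136/11, sellers bear 51/11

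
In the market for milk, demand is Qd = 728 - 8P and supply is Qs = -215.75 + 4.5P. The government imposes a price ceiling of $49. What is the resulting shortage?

Equilibrium price would be P* = 75.5, so the ceiling at 49 binds.
At P = 49: Qd = 728 − 8(49) = 336, Qs = -215.75 + 4.5(49) = 4.75.
Shortage = 336 − 4.75 = 331.25.

Shortage = 331.25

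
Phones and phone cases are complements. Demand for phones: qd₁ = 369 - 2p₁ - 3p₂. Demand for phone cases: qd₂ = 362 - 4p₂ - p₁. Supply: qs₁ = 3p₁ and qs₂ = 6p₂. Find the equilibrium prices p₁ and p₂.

Market 1: 369 - 2p₁ - 3p₂ = 3p₁ → 5p₁ + 3p₂ = 369.
Market 2: 10p₂ + p₁ = 362.
Eliminating p₂: 10×(1) − 3×(2) gives 47p₁ = 2604, so p₁ = 2604/47.
Back-substitute into (2): p₂ = (362 − 1×2604/47) / 10 = 1441/47.

p₁ = 2604/47, p₂ = 1441/47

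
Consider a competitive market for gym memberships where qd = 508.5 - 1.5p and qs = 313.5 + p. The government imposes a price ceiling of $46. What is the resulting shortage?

Equilibrium price would be p* = 78, so the ceiling at 46 binds.
At p = 46: qd = 508.5 − 1.5(46) = 439.5, qs = 313.5 + 1(46) = 359.5.
Shortage = 439.5 − 359.5 = 80.

Shortage = 80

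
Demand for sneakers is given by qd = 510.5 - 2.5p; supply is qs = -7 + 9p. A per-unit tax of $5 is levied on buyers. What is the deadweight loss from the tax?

Deadweight loss = 1125/46

Pre-tax equilibrium: p* = 45, q* = 398.
Tax on buyers shifts demand to qd = 510.5 − 2.5(p + 5) = 498 - 2.5p.
498 - 2.5p = -7 + 9p gives seller price ps = 1010/23; buyers pay pb = 1010/23 + 5 = 1125/23.
New quantity: q = 510.5 − 2.5(1125/23) = 8929/23.
DWL = ½ × 5 × (398 − 8929/23) = 1125/46.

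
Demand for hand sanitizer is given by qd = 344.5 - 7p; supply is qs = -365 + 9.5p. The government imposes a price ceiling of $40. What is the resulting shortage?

Equilibrium price would be p* = 43, so the ceiling at 40 binds.
At p = 40: qd = 344.5 − 7(40) = 64.5, qs = -365 + 9.5(40) = 15.
Shortage = 64.5 − 15 = 49.5.

Shortage = 49.5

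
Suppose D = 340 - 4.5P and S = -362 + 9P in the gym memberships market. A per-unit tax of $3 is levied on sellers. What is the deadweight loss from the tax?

Deadweight loss = 13.5

Pre-tax equilibrium: P* = 52, Q* = 106.
Tax on sellers shifts supply to S = -362 + 9(P − 3) = -389 + 9P.
340 - 4.5P = -389 + 9P gives buyer price Pb = 54; sellers receive Ps = 54 − 3 = 51.
New quantity: Q = 340 − 4.5(54) = 97.
DWL = ½ × 3 × (106 − 97) = 13.5.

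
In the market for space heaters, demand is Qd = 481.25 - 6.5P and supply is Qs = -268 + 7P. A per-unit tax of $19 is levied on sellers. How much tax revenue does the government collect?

Tax revenue = 57931/54

Pre-tax equilibrium: P* = 55.5, Q* = 120.5.
Tax on sellers shifts supply to Qs = -268 + 7(P − 19) = -401 + 7P.
481.25 - 6.5P = -401 + 7P gives buyer price Pb = 3529/54; sellers receive Ps = 3529/54 − 19 = 2503/54.
New quantity: Q = 481.25 − 6.5(3529/54) = 3049/54.
Revenue = 19 × 3049/54 = 57931/54.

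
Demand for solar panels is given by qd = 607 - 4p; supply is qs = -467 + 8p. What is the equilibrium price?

Set qd = qs: 607 - 4p = -467 + 8p.
1074 = 12p, so p* = 89.5.
q* = 607 − 4(89.5) = 249.

p* = 89.5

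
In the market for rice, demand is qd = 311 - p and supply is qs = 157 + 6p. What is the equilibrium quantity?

q* = 289

Set qd = qs: 311 - p = 157 + 6p.
154 = 7p, so p* = 22.
q* = 311 − 1(22) = 289.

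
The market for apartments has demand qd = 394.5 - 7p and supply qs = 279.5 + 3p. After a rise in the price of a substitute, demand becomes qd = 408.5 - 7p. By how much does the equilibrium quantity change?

Original equilibrium: p* = 11.5, q* = 314.
New equilibrium: 408.5 - 7p = 279.5 + 3p, so 129 = 10p and p' = 12.9; q' = 408.5 − 7(12.9) = 318.2.
Change in quantity: 318.2 − 314 = 4.2.

Δq = 4.2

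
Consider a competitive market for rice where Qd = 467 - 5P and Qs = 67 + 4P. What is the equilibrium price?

Set Qd = Qs: 467 - 5P = 67 + 4P.
400 = 9P, so P* = 400/9.
Q* = 467 − 5(400/9) = 2203/9.

P* = 400/9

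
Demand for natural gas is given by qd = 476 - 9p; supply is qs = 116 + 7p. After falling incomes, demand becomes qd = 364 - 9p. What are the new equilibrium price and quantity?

Original equilibrium: p* = 22.5, q* = 273.5.
New equilibrium: 364 - 9p = 116 + 7p, so 248 = 16p and p' = 15.5; q' = 364 − 9(15.5) = 224.5.

p' = 15.5, q' = 224.5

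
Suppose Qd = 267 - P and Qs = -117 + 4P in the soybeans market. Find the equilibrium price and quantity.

P* = 76.8, Q* = 190.2

Set Qd = Qs: 267 - P = -117 + 4P.
384 = 5P, so P* = 76.8.
Q* = 267 − 1(76.8) = 190.2.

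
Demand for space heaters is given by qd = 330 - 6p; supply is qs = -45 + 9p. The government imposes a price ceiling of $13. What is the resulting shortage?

Shortage = 180

Equilibrium price would be p* = 25, so the ceiling at 13 binds.
At p = 13: qd = 330 − 6(13) = 252, qs = -45 + 9(13) = 72.
Shortage = 252 − 72 = 180.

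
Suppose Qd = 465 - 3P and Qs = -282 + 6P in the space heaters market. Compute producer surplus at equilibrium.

Equilibrium: 465 - 3P = -282 + 6P gives P* = 83, Q* = 216.
Supply starts at P = 47 (where Qs = 0).
PS = ½(83 − 47)(216) = 3888.

Producer surplus = 3888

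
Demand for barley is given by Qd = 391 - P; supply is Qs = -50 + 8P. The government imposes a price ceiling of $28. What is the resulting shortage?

Shortage = 189

Equilibrium price would be P* = 49, so the ceiling at 28 binds.
At P = 28: Qd = 391 − 1(28) = 363, Qs = -50 + 8(28) = 174.
Shortage = 363 − 174 = 189.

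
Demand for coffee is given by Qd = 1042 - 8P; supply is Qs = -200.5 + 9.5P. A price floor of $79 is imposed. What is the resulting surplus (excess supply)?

Equilibrium price would be P* = 71, so the floor at 79 binds.
At P = 79: Qd = 410, Qs = 550.
Surplus = 550 − 410 = 140.

Surplus = 140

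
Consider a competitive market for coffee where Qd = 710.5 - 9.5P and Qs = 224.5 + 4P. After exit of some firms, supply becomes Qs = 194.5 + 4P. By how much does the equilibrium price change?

ΔP = 20/9

Original equilibrium: P* = 36, Q* = 368.5.
New equilibrium: 710.5 - 9.5P = 194.5 + 4P, so 516 = 13.5P and P' = 344/9; Q' = 710.5 − 9.5(344/9) = 6253/18.
Change in price: 344/9 − 36 = 20/9.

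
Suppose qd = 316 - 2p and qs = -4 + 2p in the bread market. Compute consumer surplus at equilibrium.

Equilibrium: 316 - 2p = -4 + 2p gives p* = 80, q* = 156.
Demand choke price (qd = 0): p = 158.
CS = ½(158 − 80)(156) = 6084.

Consumer surplus = 6084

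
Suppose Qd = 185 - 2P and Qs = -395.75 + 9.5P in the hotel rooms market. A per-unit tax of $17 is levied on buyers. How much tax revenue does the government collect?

Pre-tax equilibrium: P* = 50.5, Q* = 84.
Tax on buyers shifts demand to Qd = 185 − 2(P + 17) = 151 - 2P.
151 - 2P = -395.75 + 9.5P gives seller price Ps = 2187/46; buyers pay Pb = 2187/46 + 17 = 2969/46.
New quantity: Q = 185 − 2(2969/46) = 1286/23.
Revenue = 17 × 1286/23 = 21862/23.

Tax revenue = 21862/23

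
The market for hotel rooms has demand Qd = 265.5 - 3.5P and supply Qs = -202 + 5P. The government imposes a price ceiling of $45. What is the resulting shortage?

Equilibrium price would be P* = 55, so the ceiling at 45 binds.
At P = 45: Qd = 265.5 − 3.5(45) = 108, Qs = -202 + 5(45) = 23.
Shortage = 108 − 23 = 85.

Shortage = 85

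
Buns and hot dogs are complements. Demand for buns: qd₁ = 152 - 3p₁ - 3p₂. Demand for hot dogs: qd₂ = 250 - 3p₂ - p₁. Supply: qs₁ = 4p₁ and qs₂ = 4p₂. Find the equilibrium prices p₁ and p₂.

Market 1: 152 - 3p₁ - 3p₂ = 4p₁ → 7p₁ + 3p₂ = 152.
Market 2: 7p₂ + p₁ = 250.
Eliminating p₂: 7×(1) − 3×(2) gives 46p₁ = 314, so p₁ = 157/23.
Back-substitute into (2): p₂ = (250 − 1×157/23) / 7 = 799/23.

p₁ = 157/23, p₂ = 799/23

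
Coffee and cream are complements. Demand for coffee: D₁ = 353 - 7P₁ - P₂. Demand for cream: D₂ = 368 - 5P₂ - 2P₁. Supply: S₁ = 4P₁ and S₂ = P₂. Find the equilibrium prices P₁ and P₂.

Market 1: 353 - 7P₁ - P₂ = 4P₁ → 11P₁ + P₂ = 353.
Market 2: 6P₂ + 2P₁ = 368.
Eliminating P₂: 6×(1) − 1×(2) gives 64P₁ = 1750, so P₁ = 27.34375.
Back-substitute into (2): P₂ = (368 − 2×27.34375) / 6 = 52.21875.

P₁ = 27.34375, P₂ = 52.21875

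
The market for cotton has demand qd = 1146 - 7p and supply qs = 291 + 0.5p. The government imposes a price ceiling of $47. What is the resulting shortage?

Shortage = 502.5

Equilibrium price would be p* = 114, so the ceiling at 47 binds.
At p = 47: qd = 1146 − 7(47) = 817, qs = 291 + 0.5(47) = 314.5.
Shortage = 817 − 314.5 = 502.5.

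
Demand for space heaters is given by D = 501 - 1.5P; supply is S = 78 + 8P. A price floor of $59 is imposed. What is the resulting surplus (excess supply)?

Surplus = 137.5

Equilibrium price would be P* = 846/19, so the floor at 59 binds.
At P = 59: D = 412.5, S = 550.
Surplus = 550 − 412.5 = 137.5.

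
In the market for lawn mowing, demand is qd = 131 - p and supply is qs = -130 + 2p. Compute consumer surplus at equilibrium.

Consumer surplus = 968

Equilibrium: 131 - p = -130 + 2p gives p* = 87, q* = 44.
Demand choke price (qd = 0): p = 131.
CS = ½(131 − 87)(44) = 968.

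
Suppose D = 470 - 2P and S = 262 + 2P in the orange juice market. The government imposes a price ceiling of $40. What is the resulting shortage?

Shortage = 48

Equilibrium price would be P* = 52, so the ceiling at 40 binds.
At P = 40: D = 470 − 2(40) = 390, S = 262 + 2(40) = 342.
Shortage = 390 − 342 = 48.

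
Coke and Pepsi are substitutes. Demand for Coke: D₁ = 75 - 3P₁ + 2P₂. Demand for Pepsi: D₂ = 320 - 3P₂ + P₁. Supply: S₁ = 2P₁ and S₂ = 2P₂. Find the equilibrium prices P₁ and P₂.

P₁ = 1015/23, P₂ = 1675/23

Market 1: 75 - 3P₁ + 2P₂ = 2P₁ → 5P₁ - 2P₂ = 75.
Market 2: 5P₂ - P₁ = 320.
Eliminating P₂: 5×(1) + 2×(2) gives 23P₁ = 1015, so P₁ = 1015/23.
Back-substitute into (2): P₂ = (320 + 1×1015/23) / 5 = 1675/23.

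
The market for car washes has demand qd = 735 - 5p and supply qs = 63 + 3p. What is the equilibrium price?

Set qd = qs: 735 - 5p = 63 + 3p.
672 = 8p, so p* = 84.
q* = 735 − 5(84) = 315.

p* = 84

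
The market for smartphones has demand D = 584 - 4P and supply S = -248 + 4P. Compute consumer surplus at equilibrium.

Consumer surplus = 3528

Equilibrium: 584 - 4P = -248 + 4P gives P* = 104, Q* = 168.
Demand choke price (D = 0): P = 146.
CS = ½(146 − 104)(168) = 3528.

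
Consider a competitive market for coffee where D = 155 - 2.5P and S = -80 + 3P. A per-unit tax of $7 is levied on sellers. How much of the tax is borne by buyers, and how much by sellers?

Pre-tax equilibrium: P* = 470/11, Q* = 530/11.
Tax on sellers shifts supply to S = -80 + 3(P − 7) = -101 + 3P.
155 - 2.5P = -101 + 3P gives buyer price Pb = 512/11; sellers receive Ps = 512/11 − 7 = 435/11.
New quantity: Q = 155 − 2.5(512/11) = 425/11.
Buyer burden = 512/11 − 470/11 = 42/11; seller burden = 470/11 − 435/11 = 35/11.

Buyers bear 42/11, sellers bear 35/11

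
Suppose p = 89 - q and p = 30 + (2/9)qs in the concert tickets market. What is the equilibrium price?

Set the two price expressions equal: 89 - q = 30 + (2/9)q.
59 = (11/9)q, so q* = 531/11.
p* = 89 − (1)(531/11) = 448/11.

p* = 448/11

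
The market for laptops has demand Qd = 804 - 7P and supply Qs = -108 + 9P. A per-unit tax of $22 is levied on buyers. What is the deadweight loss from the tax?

Deadweight loss = 952.875

Pre-tax equilibrium: P* = 57, Q* = 405.
Tax on buyers shifts demand to Qd = 804 − 7(P + 22) = 650 - 7P.
650 - 7P = -108 + 9P gives seller price Ps = 47.375; buyers pay Pb = 47.375 + 22 = 69.375.
New quantity: Q = 804 − 7(69.375) = 318.375.
DWL = ½ × 22 × (405 − 318.375) = 952.875.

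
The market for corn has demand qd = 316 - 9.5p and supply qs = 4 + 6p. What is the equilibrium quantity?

q* = 3868/31

Set qd = qs: 316 - 9.5p = 4 + 6p.
312 = 15.5p, so p* = 624/31.
q* = 316 − 9.5(624/31) = 3868/31.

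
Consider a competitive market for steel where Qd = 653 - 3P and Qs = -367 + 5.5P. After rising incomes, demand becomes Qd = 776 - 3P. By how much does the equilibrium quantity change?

ΔQ = 1353/17

Original equilibrium: P* = 120, Q* = 293.
New equilibrium: 776 - 3P = -367 + 5.5P, so 1143 = 8.5P and P' = 2286/17; Q' = 776 − 3(2286/17) = 6334/17.
Change in quantity: 6334/17 − 293 = 1353/17.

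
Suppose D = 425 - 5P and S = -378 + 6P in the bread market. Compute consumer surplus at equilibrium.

Consumer surplus = 360

Equilibrium: 425 - 5P = -378 + 6P gives P* = 73, Q* = 60.
Demand choke price (D = 0): P = 85.
CS = ½(85 − 73)(60) = 360.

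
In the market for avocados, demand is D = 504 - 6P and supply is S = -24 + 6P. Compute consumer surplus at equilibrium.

Equilibrium: 504 - 6P = -24 + 6P gives P* = 44, Q* = 240.
Demand choke price (D = 0): P = 84.
CS = ½(84 − 44)(240) = 4800.

Consumer surplus = 4800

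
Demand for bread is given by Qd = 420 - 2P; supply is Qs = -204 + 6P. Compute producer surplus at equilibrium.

Equilibrium: 420 - 2P = -204 + 6P gives P* = 78, Q* = 264.
Supply starts at P = 34 (where Qs = 0).
PS = ½(78 − 34)(264) = 5808.

Producer surplus = 5808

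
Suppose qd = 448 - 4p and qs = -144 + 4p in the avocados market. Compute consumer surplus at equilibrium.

Consumer surplus = 2888

Equilibrium: 448 - 4p = -144 + 4p gives p* = 74, q* = 152.
Demand choke price (qd = 0): p = 112.
CS = ½(112 − 74)(152) = 2888.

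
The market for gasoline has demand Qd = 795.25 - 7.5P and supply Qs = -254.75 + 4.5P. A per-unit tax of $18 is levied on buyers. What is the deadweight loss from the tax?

Deadweight loss = 455.625

Pre-tax equilibrium: P* = 87.5, Q* = 139.
Tax on buyers shifts demand to Qd = 795.25 − 7.5(P + 18) = 660.25 - 7.5P.
660.25 - 7.5P = -254.75 + 4.5P gives seller price Ps = 76.25; buyers pay Pb = 76.25 + 18 = 94.25.
New quantity: Q = 795.25 − 7.5(94.25) = 88.375.
DWL = ½ × 18 × (139 − 88.375) = 455.625.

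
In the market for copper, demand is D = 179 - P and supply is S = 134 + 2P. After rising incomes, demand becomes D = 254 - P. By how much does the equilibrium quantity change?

ΔQ = 50

Original equilibrium: P* = 15, Q* = 164.
New equilibrium: 254 - P = 134 + 2P, so 120 = 3P and P' = 40; Q' = 254 − 1(40) = 214.
Change in quantity: 214 − 164 = 50.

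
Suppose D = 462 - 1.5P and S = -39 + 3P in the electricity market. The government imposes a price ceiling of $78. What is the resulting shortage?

Equilibrium price would be P* = 334/3, so the ceiling at 78 binds.
At P = 78: D = 462 − 1.5(78) = 345, S = -39 + 3(78) = 195.
Shortage = 345 − 195 = 150.

Shortage = 150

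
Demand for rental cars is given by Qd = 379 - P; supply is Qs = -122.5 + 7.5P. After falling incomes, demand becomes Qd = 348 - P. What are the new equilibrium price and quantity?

Original equilibrium: P* = 59, Q* = 320.
New equilibrium: 348 - P = -122.5 + 7.5P, so 470.5 = 8.5P and P' = 941/17; Q' = 348 − 1(941/17) = 4975/17.

P' = 941/17, Q' = 4975/17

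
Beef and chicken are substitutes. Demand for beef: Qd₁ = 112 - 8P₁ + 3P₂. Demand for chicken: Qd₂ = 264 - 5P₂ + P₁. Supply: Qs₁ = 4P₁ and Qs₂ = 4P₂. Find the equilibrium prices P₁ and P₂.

P₁ = 120/7, P₂ = 656/21

Market 1: 112 - 8P₁ + 3P₂ = 4P₁ → 12P₁ - 3P₂ = 112.
Market 2: 9P₂ - P₁ = 264.
Eliminating P₂: 9×(1) + 3×(2) gives 105P₁ = 1800, so P₁ = 120/7.
Back-substitute into (2): P₂ = (264 + 1×120/7) / 9 = 656/21.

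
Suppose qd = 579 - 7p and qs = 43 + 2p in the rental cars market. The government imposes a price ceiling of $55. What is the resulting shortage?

Equilibrium price would be p* = 536/9, so the ceiling at 55 binds.
At p = 55: qd = 579 − 7(55) = 194, qs = 43 + 2(55) = 153.
Shortage = 194 − 153 = 41.

Shortage = 41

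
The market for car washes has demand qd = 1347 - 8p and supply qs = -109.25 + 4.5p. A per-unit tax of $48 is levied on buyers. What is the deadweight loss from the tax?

Deadweight loss = 3317.76

Pre-tax equilibrium: p* = 116.5, q* = 415.
Tax on buyers shifts demand to qd = 1347 − 8(p + 48) = 963 - 8p.
963 - 8p = -109.25 + 4.5p gives seller price ps = 85.78; buyers pay pb = 85.78 + 48 = 133.78.
New quantity: q = 1347 − 8(133.78) = 276.76.
DWL = ½ × 48 × (415 − 276.76) = 3317.76.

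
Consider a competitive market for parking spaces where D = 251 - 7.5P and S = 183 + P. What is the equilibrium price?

P* = 8

Set D = S: 251 - 7.5P = 183 + P.
68 = 8.5P, so P* = 8.
Q* = 251 − 7.5(8) = 191.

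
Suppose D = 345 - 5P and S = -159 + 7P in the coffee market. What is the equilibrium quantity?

Set D = S: 345 - 5P = -159 + 7P.
504 = 12P, so P* = 42.
Q* = 345 − 5(42) = 135.

Q* = 135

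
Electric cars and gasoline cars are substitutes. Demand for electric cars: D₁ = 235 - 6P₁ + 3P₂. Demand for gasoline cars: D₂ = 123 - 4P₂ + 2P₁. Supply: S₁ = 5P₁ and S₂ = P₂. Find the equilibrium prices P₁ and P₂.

P₁ = 1544/49, P₂ = 1823/49

Market 1: 235 - 6P₁ + 3P₂ = 5P₁ → 11P₁ - 3P₂ = 235.
Market 2: 5P₂ - 2P₁ = 123.
Eliminating P₂: 5×(1) + 3×(2) gives 49P₁ = 1544, so P₁ = 1544/49.
Back-substitute into (2): P₂ = (123 + 2×1544/49) / 5 = 1823/49.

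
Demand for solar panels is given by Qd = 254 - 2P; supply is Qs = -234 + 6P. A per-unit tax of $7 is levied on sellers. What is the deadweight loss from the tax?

Deadweight loss = 36.75

Pre-tax equilibrium: P* = 61, Q* = 132.
Tax on sellers shifts supply to Qs = -234 + 6(P − 7) = -276 + 6P.
254 - 2P = -276 + 6P gives buyer price Pb = 66.25; sellers receive Ps = 66.25 − 7 = 59.25.
New quantity: Q = 254 − 2(66.25) = 121.5.
DWL = ½ × 7 × (132 − 121.5) = 36.75.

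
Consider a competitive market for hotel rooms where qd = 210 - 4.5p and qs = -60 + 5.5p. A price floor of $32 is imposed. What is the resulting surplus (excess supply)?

Equilibrium price would be p* = 27, so the floor at 32 binds.
At p = 32: qd = 66, qs = 116.
Surplus = 116 − 66 = 50.

Surplus = 50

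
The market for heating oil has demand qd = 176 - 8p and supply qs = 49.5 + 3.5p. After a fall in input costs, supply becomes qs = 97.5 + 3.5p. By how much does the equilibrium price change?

Original equilibrium: p* = 11, q* = 88.
New equilibrium: 176 - 8p = 97.5 + 3.5p, so 78.5 = 11.5p and p' = 157/23; q' = 176 − 8(157/23) = 2792/23.
Change in price: 157/23 − 11 = -96/23.

Δp = -96/23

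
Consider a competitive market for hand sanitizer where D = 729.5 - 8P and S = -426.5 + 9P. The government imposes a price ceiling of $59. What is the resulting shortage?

Equilibrium price would be P* = 68, so the ceiling at 59 binds.
At P = 59: D = 729.5 − 8(59) = 257.5, S = -426.5 + 9(59) = 104.5.
Shortage = 257.5 − 104.5 = 153.

Shortage = 153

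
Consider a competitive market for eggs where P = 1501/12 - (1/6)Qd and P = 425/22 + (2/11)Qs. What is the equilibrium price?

P* = 74.5

Set the two price expressions equal: 1501/12 - (1/6)Q = 425/22 + (2/11)Q.
13961/132 = (23/66)Q, so Q* = 303.5.
P* = 1501/12 − (1/6)(303.5) = 74.5.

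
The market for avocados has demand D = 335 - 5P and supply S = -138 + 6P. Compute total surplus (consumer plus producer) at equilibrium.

Total surplus = 2640

Equilibrium: 335 - 5P = -138 + 6P gives P* = 43, Q* = 120.
Demand choke price: P = 67; supply starts at P = 23.
CS = ½(67 − 43)(120) = 1440; PS = ½(43 − 23)(120) = 1200.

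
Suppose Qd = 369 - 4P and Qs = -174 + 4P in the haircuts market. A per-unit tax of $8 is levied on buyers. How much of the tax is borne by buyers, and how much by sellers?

Buyers bear $4, sellers bear $4

Pre-tax equilibrium: P* = 67.875, Q* = 97.5.
Tax on buyers shifts demand to Qd = 369 − 4(P + 8) = 337 - 4P.
337 - 4P = -174 + 4P gives seller price Ps = 63.875; buyers pay Pb = 63.875 + 8 = 71.875.
New quantity: Q = 369 − 4(71.875) = 81.5.
Buyer burden = 71.875 − 67.875 = 4; seller burden = 67.875 − 63.875 = 4.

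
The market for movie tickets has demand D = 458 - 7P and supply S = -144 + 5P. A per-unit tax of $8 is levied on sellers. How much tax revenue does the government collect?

Pre-tax equilibrium: P* = 301/6, Q* = 641/6.
Tax on sellers shifts supply to S = -144 + 5(P − 8) = -184 + 5P.
458 - 7P = -184 + 5P gives buyer price Pb = 53.5; sellers receive Ps = 53.5 − 8 = 45.5.
New quantity: Q = 458 − 7(53.5) = 83.5.
Revenue = 8 × 83.5 = 668.

Tax revenue = 668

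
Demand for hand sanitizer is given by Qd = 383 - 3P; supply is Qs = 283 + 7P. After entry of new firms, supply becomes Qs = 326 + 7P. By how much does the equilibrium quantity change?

ΔQ = 12.9

Original equilibrium: P* = 10, Q* = 353.
New equilibrium: 383 - 3P = 326 + 7P, so 57 = 10P and P' = 5.7; Q' = 383 − 3(5.7) = 365.9.
Change in quantity: 365.9 − 353 = 12.9.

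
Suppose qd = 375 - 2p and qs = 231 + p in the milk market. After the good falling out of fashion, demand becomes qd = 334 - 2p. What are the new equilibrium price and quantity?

Original equilibrium: p* = 48, q* = 279.
New equilibrium: 334 - 2p = 231 + p, so 103 = 3p and p' = 103/3; q' = 334 − 2(103/3) = 796/3.

p' = 103/3, q' = 796/3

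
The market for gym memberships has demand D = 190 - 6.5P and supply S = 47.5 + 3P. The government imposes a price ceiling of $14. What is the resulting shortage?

Equilibrium price would be P* = 15, so the ceiling at 14 binds.
At P = 14: D = 190 − 6.5(14) = 99, S = 47.5 + 3(14) = 89.5.
Shortage = 99 − 89.5 = 9.5.

Shortage = 9.5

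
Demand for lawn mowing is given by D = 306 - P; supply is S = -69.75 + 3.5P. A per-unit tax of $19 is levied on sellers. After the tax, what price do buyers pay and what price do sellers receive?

Pre-tax equilibrium: P* = 83.5, Q* = 222.5.
Tax on sellers shifts supply to S = -69.75 + 3.5(P − 19) = -136.25 + 3.5P.
306 - P = -136.25 + 3.5P gives buyer price Pb = 1769/18; sellers receive Ps = 1769/18 − 19 = 1427/18.
New quantity: Q = 306 − 1(1769/18) = 3739/18.

Buyers pay 1769/18, sellers receive 1427/18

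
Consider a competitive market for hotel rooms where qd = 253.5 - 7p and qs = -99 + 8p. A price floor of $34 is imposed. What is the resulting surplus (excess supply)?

Surplus = 157.5

Equilibrium price would be p* = 23.5, so the floor at 34 binds.
At p = 34: qd = 15.5, qs = 173.
Surplus = 173 − 15.5 = 157.5.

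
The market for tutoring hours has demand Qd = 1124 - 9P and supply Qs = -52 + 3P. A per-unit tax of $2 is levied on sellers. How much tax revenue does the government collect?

Tax revenue = 475

Pre-tax equilibrium: P* = 98, Q* = 242.
Tax on sellers shifts supply to Qs = -52 + 3(P − 2) = -58 + 3P.
1124 - 9P = -58 + 3P gives buyer price Pb = 98.5; sellers receive Ps = 98.5 − 2 = 96.5.
New quantity: Q = 1124 − 9(98.5) = 237.5.
Revenue = 2 × 237.5 = 475.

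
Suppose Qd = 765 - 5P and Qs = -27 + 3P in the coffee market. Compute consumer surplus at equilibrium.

Consumer surplus = 7290

Equilibrium: 765 - 5P = -27 + 3P gives P* = 99, Q* = 270.
Demand choke price (Qd = 0): P = 153.
CS = ½(153 − 99)(270) = 7290.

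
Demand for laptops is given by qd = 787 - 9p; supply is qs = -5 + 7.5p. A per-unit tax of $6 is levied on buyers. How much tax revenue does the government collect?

Pre-tax equilibrium: p* = 48, q* = 355.
Tax on buyers shifts demand to qd = 787 − 9(p + 6) = 733 - 9p.
733 - 9p = -5 + 7.5p gives seller price ps = 492/11; buyers pay pb = 492/11 + 6 = 558/11.
New quantity: q = 787 − 9(558/11) = 3635/11.
Revenue = 6 × 3635/11 = 21810/11.

Tax revenue = 21810/11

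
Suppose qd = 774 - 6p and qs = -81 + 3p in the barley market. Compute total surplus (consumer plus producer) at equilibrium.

Total surplus = 10404

Equilibrium: 774 - 6p = -81 + 3p gives p* = 95, q* = 204.
Demand choke price: p = 129; supply starts at p = 27.
CS = ½(129 − 95)(204) = 3468; PS = ½(95 − 27)(204) = 6936.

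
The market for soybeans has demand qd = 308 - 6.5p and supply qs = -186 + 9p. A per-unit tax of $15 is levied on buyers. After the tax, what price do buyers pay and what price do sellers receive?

Buyers pay 1258/31, sellers receive 793/31

Pre-tax equilibrium: p* = 988/31, q* = 3126/31.
Tax on buyers shifts demand to qd = 308 − 6.5(p + 15) = 210.5 - 6.5p.
210.5 - 6.5p = -186 + 9p gives seller price ps = 793/31; buyers pay pb = 793/31 + 15 = 1258/31.
New quantity: q = 308 − 6.5(1258/31) = 1371/31.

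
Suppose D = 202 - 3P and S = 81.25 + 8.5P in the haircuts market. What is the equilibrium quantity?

Q* = 170.5

Set D = S: 202 - 3P = 81.25 + 8.5P.
120.75 = 11.5P, so P* = 10.5.
Q* = 202 − 3(10.5) = 170.5.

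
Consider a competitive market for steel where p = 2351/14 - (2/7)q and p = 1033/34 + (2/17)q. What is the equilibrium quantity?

Set the two price expressions equal: 2351/14 - (2/7)q = 1033/34 + (2/17)q.
16368/119 = (48/119)q, so q* = 341.
p* = 2351/14 − (2/7)(341) = 70.5.

q* = 341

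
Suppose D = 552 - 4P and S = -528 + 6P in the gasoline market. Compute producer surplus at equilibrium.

Producer surplus = 1200

Equilibrium: 552 - 4P = -528 + 6P gives P* = 108, Q* = 120.
Supply starts at P = 88 (where S = 0).
PS = ½(108 − 88)(120) = 1200.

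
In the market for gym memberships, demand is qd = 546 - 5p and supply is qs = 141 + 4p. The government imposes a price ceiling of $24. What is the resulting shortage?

Shortage = 189

Equilibrium price would be p* = 45, so the ceiling at 24 binds.
At p = 24: qd = 546 − 5(24) = 426, qs = 141 + 4(24) = 237.
Shortage = 426 − 237 = 189.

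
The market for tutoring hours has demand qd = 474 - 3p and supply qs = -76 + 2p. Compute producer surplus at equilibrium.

Producer surplus = 5184

Equilibrium: 474 - 3p = -76 + 2p gives p* = 110, q* = 144.
Supply starts at p = 38 (where qs = 0).
PS = ½(110 − 38)(144) = 5184.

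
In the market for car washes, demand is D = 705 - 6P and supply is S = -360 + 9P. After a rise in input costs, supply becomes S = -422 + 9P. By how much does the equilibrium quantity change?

Original equilibrium: P* = 71, Q* = 279.
New equilibrium: 705 - 6P = -422 + 9P, so 1127 = 15P and P' = 1127/15; Q' = 705 − 6(1127/15) = 254.2.
Change in quantity: 254.2 − 279 = -24.8.

ΔQ = -24.8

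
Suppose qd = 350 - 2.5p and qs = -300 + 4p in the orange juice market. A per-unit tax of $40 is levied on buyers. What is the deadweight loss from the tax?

Deadweight loss = 16000/13

Pre-tax equilibrium: p* = 100, q* = 100.
Tax on buyers shifts demand to qd = 350 − 2.5(p + 40) = 250 - 2.5p.
250 - 2.5p = -300 + 4p gives seller price ps = 1100/13; buyers pay pb = 1100/13 + 40 = 1620/13.
New quantity: q = 350 − 2.5(1620/13) = 500/13.
DWL = ½ × 40 × (100 − 500/13) = 16000/13.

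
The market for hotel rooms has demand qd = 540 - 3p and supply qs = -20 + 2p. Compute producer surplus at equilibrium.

Producer surplus = 10404

Equilibrium: 540 - 3p = -20 + 2p gives p* = 112, q* = 204.
Supply starts at p = 10 (where qs = 0).
PS = ½(112 − 10)(204) = 10404.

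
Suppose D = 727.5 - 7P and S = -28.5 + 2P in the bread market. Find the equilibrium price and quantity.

P* = 84, Q* = 139.5

Set D = S: 727.5 - 7P = -28.5 + 2P.
756 = 9P, so P* = 84.
Q* = 727.5 − 7(84) = 139.5.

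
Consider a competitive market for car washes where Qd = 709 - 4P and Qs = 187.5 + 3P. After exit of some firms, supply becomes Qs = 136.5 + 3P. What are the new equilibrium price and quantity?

Original equilibrium: P* = 74.5, Q* = 411.
New equilibrium: 709 - 4P = 136.5 + 3P, so 572.5 = 7P and P' = 1145/14; Q' = 709 − 4(1145/14) = 2673/7.

P' = 1145/14, Q' = 2673/7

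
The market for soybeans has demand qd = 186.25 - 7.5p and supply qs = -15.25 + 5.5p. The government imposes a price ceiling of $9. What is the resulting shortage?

Equilibrium price would be p* = 15.5, so the ceiling at 9 binds.
At p = 9: qd = 186.25 − 7.5(9) = 118.75, qs = -15.25 + 5.5(9) = 34.25.
Shortage = 118.75 − 34.25 = 84.5.

Shortage = 84.5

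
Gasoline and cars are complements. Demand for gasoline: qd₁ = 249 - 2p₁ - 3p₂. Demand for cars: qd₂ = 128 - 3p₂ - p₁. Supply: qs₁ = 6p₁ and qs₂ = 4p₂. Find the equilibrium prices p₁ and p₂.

Market 1: 249 - 2p₁ - 3p₂ = 6p₁ → 8p₁ + 3p₂ = 249.
Market 2: 7p₂ + p₁ = 128.
Eliminating p₂: 7×(1) − 3×(2) gives 53p₁ = 1359, so p₁ = 1359/53.
Back-substitute into (2): p₂ = (128 − 1×1359/53) / 7 = 775/53.

p₁ = 1359/53, p₂ = 775/53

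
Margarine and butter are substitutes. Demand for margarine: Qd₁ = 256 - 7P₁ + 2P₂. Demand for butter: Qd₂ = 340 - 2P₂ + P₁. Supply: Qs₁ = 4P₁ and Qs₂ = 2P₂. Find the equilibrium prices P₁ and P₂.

P₁ = 284/7, P₂ = 666/7

Market 1: 256 - 7P₁ + 2P₂ = 4P₁ → 11P₁ - 2P₂ = 256.
Market 2: 4P₂ - P₁ = 340.
Eliminating P₂: 4×(1) + 2×(2) gives 42P₁ = 1704, so P₁ = 284/7.
Back-substitute into (2): P₂ = (340 + 1×284/7) / 4 = 666/7.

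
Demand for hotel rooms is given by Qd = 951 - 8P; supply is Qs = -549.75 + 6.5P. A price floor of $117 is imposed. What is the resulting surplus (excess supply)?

Equilibrium price would be P* = 103.5, so the floor at 117 binds.
At P = 117: Qd = 15, Qs = 210.75.
Surplus = 210.75 − 15 = 195.75.

Surplus = 195.75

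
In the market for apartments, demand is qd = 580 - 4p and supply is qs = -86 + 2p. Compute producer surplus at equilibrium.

Producer surplus = 4624

Equilibrium: 580 - 4p = -86 + 2p gives p* = 111, q* = 136.
Supply starts at p = 43 (where qs = 0).
PS = ½(111 − 43)(136) = 4624.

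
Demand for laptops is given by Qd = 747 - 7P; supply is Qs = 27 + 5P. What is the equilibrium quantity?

Set Qd = Qs: 747 - 7P = 27 + 5P.
720 = 12P, so P* = 60.
Q* = 747 − 7(60) = 327.

Q* = 327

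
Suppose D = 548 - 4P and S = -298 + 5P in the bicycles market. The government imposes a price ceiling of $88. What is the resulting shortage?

Shortage = 54

Equilibrium price would be P* = 94, so the ceiling at 88 binds.
At P = 88: D = 548 − 4(88) = 196, S = -298 + 5(88) = 142.
Shortage = 196 − 142 = 54.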